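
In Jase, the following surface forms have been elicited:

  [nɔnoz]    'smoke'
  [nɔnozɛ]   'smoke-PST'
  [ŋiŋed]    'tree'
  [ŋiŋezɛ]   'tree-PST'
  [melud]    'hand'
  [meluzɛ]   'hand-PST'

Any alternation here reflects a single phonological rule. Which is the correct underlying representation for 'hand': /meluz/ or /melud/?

'hand' shows [d] ~ [z] at the end of the stem ([melud] vs [meluzɛ]).
The stem 'smoke' ([nɔnoz], [nɔnozɛ]) shows [z] unchanged in both environments, so [z] cannot be basic with [d] derived in isolation.
So /d/ is underlying, and a rule of intervocalic spirantization — voiced stops become fricatives between vowels — gives [z].

/melud/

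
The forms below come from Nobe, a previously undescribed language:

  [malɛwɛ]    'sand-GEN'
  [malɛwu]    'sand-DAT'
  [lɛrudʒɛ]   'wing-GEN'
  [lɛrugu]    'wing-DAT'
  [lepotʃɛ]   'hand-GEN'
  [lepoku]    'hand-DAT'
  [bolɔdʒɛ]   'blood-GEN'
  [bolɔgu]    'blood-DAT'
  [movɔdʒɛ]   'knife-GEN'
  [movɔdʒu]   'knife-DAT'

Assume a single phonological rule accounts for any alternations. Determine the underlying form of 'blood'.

/bolɔg/

The stem for 'blood' ends in [dʒ] in [bolɔdʒɛ] but [g] in [bolɔgu].
But 'knife' keeps [dʒ] in both environments ([movɔdʒɛ], [movɔdʒu]), so there is no rule changing /dʒ/ to [g] before the DAT suffix.
So /g/ is underlying, and a rule of palatalization before a front vowel — /k/ and /g/ become palato-alveolar [tʃ] and [dʒ] before a front vowel — gives [dʒ].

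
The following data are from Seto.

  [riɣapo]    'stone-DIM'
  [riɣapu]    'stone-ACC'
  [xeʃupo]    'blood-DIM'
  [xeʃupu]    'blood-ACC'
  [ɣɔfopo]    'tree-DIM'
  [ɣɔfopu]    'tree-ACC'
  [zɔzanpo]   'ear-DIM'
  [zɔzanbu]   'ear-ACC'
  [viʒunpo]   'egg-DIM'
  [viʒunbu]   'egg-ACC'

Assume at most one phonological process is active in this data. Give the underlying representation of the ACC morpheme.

/-bu/

The ACC morpheme has two allomorphs, [-bu] and [-pu].
By contrast the DIM suffix keeps its initial [p] throughout — that segment must be underlying.
The ACC suffix is therefore /-bu/ underlyingly, with post-vocalic devoicing: voiced stops become voiceless after a vowel.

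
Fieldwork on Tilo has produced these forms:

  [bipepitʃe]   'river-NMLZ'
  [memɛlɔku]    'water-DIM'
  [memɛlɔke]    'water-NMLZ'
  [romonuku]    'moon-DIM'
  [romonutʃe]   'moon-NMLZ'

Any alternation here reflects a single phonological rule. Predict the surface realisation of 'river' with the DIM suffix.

The stem for 'moon' ends in [tʃ] in [romonutʃe] but [k] in [romonuku].
The stem 'water' ([memɛlɔke], [memɛlɔku]) shows [k] unchanged in both environments, so [k] cannot be basic with [tʃ] derived before the NMLZ suffix.
So /tʃ/ is underlying, and a rule of depalatalization — palato-alveolar /tʃ/ becomes [k] when no front vowel follows — gives [k].
From [bipepitʃe] the stem 'river' is /bipepitʃ/; when no front vowel follows this yields [bipepiku].

[bipepiku]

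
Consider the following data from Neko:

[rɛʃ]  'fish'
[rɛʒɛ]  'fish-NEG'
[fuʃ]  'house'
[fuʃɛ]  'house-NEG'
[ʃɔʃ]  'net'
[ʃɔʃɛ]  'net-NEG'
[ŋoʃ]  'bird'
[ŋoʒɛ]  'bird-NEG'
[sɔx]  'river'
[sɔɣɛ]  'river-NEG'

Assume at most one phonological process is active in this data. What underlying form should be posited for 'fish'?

/rɛʒ/

The root 'fish' surfaces as [rɛʃ] and [rɛʒɛ], with a stem-final [ʃ] ~ [ʒ] alternation.
Compare 'house', with invariant [ʃ] in [fuʃ] and [fuʃɛ]: an analysis with underlying /ʃ/ and a rule producing [ʒ] before the NEG suffix would wrongly predict alternation here too.
So /ʒ/ is underlying, and a rule of word-final obstruent devoicing — voiced obstruents become voiceless word-finally — gives [ʃ].
Hence 'fish' is /rɛʒ/ underlyingly.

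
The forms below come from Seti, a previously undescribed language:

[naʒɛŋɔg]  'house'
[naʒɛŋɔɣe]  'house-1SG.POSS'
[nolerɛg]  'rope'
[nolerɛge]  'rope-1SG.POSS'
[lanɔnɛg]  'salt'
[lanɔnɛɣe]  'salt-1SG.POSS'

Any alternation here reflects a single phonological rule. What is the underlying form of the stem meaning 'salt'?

/lanɔnɛɣ/

The stem for 'salt' ends in [g] in [lanɔnɛg] but [ɣ] in [lanɔnɛɣe].
Compare 'rope', with invariant [g] in [nolerɛg] and [nolerɛge]: an analysis with underlying /g/ and a rule producing [ɣ] before the 1SG.POSS suffix would wrongly predict alternation here too.
Therefore /ɣ/ is basic and [g] is derived by word-final hardening (voiced fricatives become stops word-finally).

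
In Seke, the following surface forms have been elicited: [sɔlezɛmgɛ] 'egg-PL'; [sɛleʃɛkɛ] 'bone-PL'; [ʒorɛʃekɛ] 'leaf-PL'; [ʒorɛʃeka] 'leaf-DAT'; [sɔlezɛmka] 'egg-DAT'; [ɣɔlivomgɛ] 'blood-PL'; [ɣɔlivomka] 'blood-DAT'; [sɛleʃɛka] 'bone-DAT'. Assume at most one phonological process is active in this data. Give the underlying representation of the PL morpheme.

/-gɛ/

The PL suffix surfaces as [-gɛ] and [-kɛ], depending on the final segment of the stem.
By contrast the DAT suffix keeps its initial [k] throughout — that segment must be underlying.
The PL suffix is therefore /-gɛ/ underlyingly, with post-vocalic devoicing: voiced stops become voiceless after a vowel.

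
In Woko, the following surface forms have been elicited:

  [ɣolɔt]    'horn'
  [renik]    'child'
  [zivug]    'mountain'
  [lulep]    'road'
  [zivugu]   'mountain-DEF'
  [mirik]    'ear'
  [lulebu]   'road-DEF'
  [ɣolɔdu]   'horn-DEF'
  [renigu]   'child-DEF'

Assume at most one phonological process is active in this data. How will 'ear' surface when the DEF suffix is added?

[mirigu]

The root 'child' surfaces as [renik] and [renigu], with a stem-final [k] ~ [g] alternation.
If /g/ were underlying and a rule turned it into [k] in isolation, 'mountain' would also alternate; but it has [g] in both [zivug] and [zivugu].
The alternation reflects intervocalic voicing: voiceless stops become voiced between vowels. /k/ is underlying.
From [mirik] the stem 'ear' is /mirik/; between vowels this yields [mirigu].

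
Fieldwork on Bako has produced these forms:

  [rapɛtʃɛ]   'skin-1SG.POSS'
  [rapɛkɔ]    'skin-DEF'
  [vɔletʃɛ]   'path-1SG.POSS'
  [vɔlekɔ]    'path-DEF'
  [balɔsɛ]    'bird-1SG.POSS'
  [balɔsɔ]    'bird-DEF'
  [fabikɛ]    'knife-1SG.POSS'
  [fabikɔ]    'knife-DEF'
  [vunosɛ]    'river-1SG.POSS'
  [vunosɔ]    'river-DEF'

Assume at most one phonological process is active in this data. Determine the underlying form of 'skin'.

/rapɛtʃ/

'skin' shows [tʃ] ~ [k] at the end of the stem ([rapɛtʃɛ] vs [rapɛkɔ]).
The stem 'knife' ([fabikɛ], [fabikɔ]) shows [k] unchanged in both environments, so [k] cannot be basic with [tʃ] derived before the 1SG.POSS suffix.
So /tʃ/ is underlying, and a rule of depalatalization — palato-alveolar /tʃ/ becomes [k] when no front vowel follows — gives [k].
Hence 'skin' is /rapɛtʃ/ underlyingly.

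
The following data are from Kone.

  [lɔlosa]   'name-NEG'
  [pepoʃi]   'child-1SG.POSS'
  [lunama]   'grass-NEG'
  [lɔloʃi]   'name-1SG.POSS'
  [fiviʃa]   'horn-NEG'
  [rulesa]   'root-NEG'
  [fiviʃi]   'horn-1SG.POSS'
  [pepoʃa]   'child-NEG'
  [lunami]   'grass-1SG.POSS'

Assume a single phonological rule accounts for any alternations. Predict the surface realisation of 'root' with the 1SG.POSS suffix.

The root 'name' surfaces as [lɔlosa] and [lɔloʃi], with a stem-final [s] ~ [ʃ] alternation.
But 'child' keeps [ʃ] in both environments ([pepoʃa], [pepoʃi]), so there is no rule changing /ʃ/ to [s] before the NEG suffix.
So /s/ is underlying, and a rule of palatalization before a front vowel — /s/ becomes palato-alveolar [ʃ] before a front vowel — gives [ʃ].
The one attested form of 'root', [rulesa], shows underlying /rules/. Applying the same rule before a front vowel gives [ruleʃi].

[ruleʃi]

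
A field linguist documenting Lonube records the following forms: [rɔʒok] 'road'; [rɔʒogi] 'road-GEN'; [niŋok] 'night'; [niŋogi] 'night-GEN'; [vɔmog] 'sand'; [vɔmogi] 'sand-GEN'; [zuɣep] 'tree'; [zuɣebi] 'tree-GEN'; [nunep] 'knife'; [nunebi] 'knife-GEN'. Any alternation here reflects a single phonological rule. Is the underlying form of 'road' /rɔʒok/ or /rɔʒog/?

The stem for 'road' ends in [k] in [rɔʒok] but [g] in [rɔʒogi].
Compare 'sand', with invariant [g] in [vɔmog] and [vɔmogi]: an analysis with underlying /g/ and a rule producing [k] in isolation would wrongly predict alternation here too.
Therefore /k/ is basic and [g] is derived by intervocalic voicing (voiceless stops become voiced between vowels).

/rɔʒok/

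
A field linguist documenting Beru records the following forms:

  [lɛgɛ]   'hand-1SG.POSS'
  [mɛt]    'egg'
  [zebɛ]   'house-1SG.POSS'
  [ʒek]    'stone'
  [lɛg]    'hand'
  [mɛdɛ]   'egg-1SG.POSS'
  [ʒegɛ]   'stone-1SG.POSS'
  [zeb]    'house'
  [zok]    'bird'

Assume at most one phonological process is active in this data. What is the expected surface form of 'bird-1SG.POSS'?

The root 'stone' surfaces as [ʒek] and [ʒegɛ], with a stem-final [k] ~ [g] alternation.
Compare 'hand', with invariant [g] in [lɛg] and [lɛgɛ]: an analysis with underlying /g/ and a rule producing [k] in isolation would wrongly predict alternation here too.
Therefore /k/ is basic and [g] is derived by intervocalic voicing (voiceless stops become voiced between vowels).
The one attested form of 'bird', [zok], shows underlying /zok/. Applying the same rule between vowels gives [zogɛ].

[zogɛ]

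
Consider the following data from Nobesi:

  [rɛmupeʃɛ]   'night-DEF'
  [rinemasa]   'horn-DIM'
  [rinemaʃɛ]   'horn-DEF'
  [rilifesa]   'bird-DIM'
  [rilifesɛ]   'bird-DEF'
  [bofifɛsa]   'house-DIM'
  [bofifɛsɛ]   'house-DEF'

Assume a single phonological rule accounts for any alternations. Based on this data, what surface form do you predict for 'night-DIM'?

[rɛmupesa]

The root 'horn' surfaces as [rinemasa] and [rinemaʃɛ], with a stem-final [s] ~ [ʃ] alternation.
The stem 'house' ([bofifɛsa], [bofifɛsɛ]) shows [s] unchanged in both environments, so [s] cannot be basic with [ʃ] derived before the DEF suffix.
The underlying segment must be /ʃ/; palato-alveolar /ʃ/ becomes [s] when no front vowel follows, yielding [s] there.
From [rɛmupeʃɛ] the stem 'night' is /rɛmupeʃ/; when no front vowel follows this yields [rɛmupesa].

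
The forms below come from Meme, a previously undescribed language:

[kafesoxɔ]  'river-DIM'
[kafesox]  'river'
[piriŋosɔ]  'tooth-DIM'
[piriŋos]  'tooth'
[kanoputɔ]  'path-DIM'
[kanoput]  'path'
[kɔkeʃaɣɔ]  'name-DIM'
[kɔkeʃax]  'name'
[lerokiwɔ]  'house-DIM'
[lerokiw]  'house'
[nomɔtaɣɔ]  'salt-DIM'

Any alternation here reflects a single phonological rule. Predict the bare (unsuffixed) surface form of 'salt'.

'name' shows [ɣ] ~ [x] at the end of the stem ([kɔkeʃaɣɔ] vs [kɔkeʃax]).
But 'river' keeps [x] in both environments ([kafesoxɔ], [kafesox]), so there is no rule changing /x/ to [ɣ] before the DIM suffix.
Therefore /ɣ/ is basic and [x] is derived by word-final obstruent devoicing (voiced obstruents become voiceless word-finally).
From [nomɔtaɣɔ] the stem 'salt' is /nomɔtaɣ/; word-finally this yields [nomɔtax].

[nomɔtax]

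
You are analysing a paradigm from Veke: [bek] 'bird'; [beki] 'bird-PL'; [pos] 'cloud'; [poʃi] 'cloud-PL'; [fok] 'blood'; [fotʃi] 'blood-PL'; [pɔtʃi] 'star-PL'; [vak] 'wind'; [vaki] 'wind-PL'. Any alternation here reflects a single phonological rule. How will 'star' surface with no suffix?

In [fok] and [fotʃi] the final segment of 'blood' alternates: [k] ~ [tʃ].
Compare 'wind', with invariant [k] in [vak] and [vaki]: an analysis with underlying /k/ and a rule producing [tʃ] before the PL suffix would wrongly predict alternation here too.
The alternation reflects depalatalization: palato-alveolar /tʃ/ and /ʃ/ become [k] and [s] when no front vowel follows. /tʃ/ is underlying.
From [pɔtʃi] the stem 'star' is /pɔtʃ/; when no front vowel follows this yields [pɔk].

[pɔk]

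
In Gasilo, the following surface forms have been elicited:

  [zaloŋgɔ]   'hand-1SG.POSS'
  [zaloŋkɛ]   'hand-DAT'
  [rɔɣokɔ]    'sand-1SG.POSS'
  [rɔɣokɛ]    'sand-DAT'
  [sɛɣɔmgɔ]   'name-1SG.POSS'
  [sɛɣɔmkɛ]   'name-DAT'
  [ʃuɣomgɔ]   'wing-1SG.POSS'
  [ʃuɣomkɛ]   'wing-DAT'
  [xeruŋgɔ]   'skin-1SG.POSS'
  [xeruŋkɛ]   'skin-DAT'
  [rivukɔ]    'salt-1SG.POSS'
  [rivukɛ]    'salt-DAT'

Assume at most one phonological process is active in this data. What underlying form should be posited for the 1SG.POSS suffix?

The 1SG.POSS morpheme has two allomorphs, [-gɔ] and [-kɔ].
The DAT suffix, which begins with [k], is invariant after every stem; so [k] is not altered by any rule here.
So the underlying form is /-gɔ/, and voiced stops become voiceless after a vowel.

/-gɔ/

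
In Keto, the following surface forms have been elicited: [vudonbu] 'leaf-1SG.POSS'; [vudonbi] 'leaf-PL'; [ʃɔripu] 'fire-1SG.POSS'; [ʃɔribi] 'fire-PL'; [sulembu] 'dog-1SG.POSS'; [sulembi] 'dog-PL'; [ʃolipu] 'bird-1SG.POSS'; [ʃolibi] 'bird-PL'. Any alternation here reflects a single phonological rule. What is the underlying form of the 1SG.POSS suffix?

/-pu/

The 1SG.POSS suffix surfaces as [-bu] and [-pu], depending on the final segment of the stem.
By contrast the PL suffix keeps its initial [b] throughout — that segment must be underlying.
The 1SG.POSS suffix is therefore /-pu/ underlyingly, with post-nasal voicing: voiceless stops become voiced after a nasal.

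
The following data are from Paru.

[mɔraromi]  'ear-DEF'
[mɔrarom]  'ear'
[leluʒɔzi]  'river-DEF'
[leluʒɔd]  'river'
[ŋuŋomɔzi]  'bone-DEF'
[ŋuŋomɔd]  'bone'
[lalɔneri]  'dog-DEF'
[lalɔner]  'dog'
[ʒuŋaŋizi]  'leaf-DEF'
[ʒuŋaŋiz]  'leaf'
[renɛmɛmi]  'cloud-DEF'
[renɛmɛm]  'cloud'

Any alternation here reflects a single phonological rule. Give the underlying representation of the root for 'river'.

'river' shows [z] ~ [d] at the end of the stem ([leluʒɔzi] vs [leluʒɔd]).
Compare 'leaf', with invariant [z] in [ʒuŋaŋizi] and [ʒuŋaŋiz]: an analysis with underlying /z/ and a rule producing [d] in isolation would wrongly predict alternation here too.
The alternation reflects intervocalic spirantization: voiced stops become fricatives between vowels. /d/ is underlying.
The underlying form of 'river' is therefore /leluʒɔd/.

/leluʒɔd/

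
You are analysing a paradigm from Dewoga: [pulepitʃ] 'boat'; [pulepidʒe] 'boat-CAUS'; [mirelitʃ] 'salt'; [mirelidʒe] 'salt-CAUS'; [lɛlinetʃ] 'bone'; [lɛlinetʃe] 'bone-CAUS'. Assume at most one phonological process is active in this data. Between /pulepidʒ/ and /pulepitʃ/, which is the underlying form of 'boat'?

'boat' shows [dʒ] ~ [tʃ] at the end of the stem ([pulepidʒe] vs [pulepitʃ]).
If /tʃ/ were underlying and a rule turned it into [dʒ] before the CAUS suffix, 'bone' would also alternate; but it has [tʃ] in both [lɛlinetʃe] and [lɛlinetʃ].
The underlying segment must be /dʒ/; voiced obstruents become voiceless word-finally, yielding [tʃ] there.

/pulepidʒ/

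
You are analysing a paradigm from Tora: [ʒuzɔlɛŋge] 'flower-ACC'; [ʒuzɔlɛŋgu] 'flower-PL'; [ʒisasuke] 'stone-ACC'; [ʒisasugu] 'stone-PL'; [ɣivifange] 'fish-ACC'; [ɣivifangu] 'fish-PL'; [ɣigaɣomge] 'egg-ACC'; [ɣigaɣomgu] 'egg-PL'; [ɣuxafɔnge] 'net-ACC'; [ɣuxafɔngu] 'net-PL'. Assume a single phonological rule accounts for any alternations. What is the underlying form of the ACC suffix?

The ACC suffix surfaces as [-ge] and [-ke], depending on the final segment of the stem.
By contrast the PL suffix keeps its initial [g] throughout — that segment must be underlying.
The ACC suffix is therefore /-ke/ underlyingly, with post-nasal voicing: voiceless stops become voiced after a nasal.

/-ke/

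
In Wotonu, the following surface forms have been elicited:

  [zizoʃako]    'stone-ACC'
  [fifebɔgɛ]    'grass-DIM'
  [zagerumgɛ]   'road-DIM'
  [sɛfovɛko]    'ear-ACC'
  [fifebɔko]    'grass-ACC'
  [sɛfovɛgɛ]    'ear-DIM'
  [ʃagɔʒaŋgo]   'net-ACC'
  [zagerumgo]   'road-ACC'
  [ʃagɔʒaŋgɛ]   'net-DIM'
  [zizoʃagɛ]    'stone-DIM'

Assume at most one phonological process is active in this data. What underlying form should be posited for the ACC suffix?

The ACC morpheme has two allomorphs, [-go] and [-ko].
By contrast the DIM suffix keeps its initial [g] throughout — that segment must be underlying.
So the underlying form is /-ko/, and voiceless stops become voiced after a nasal.

/-ko/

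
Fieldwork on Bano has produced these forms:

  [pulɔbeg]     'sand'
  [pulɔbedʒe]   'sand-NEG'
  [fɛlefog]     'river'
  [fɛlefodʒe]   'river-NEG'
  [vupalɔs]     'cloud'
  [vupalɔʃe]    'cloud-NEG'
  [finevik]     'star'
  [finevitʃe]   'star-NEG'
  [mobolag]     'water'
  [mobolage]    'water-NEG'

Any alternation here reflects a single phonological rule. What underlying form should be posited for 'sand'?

In [pulɔbeg] and [pulɔbedʒe] the final segment of 'sand' alternates: [g] ~ [dʒ].
Compare 'water', with invariant [g] in [mobolag] and [mobolage]: an analysis with underlying /g/ and a rule producing [dʒ] before the NEG suffix would wrongly predict alternation here too.
So /dʒ/ is underlying, and a rule of depalatalization — palato-alveolar /tʃ/, /dʒ/ and /ʃ/ become [k], [g] and [s] when no front vowel follows — gives [g].
So 'sand' = /pulɔbedʒ/.

/pulɔbedʒ/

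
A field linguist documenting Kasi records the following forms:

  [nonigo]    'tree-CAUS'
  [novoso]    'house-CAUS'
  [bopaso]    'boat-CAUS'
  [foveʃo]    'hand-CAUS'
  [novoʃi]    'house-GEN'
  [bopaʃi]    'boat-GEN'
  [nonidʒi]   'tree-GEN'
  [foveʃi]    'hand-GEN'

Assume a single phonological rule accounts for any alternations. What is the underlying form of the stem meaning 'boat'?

/bopas/

The stem for 'boat' ends in [s] in [bopaso] but [ʃ] in [bopaʃi].
If /ʃ/ were underlying and a rule turned it into [s] before the CAUS suffix, 'hand' would also alternate; but it has [ʃ] in both [foveʃo] and [foveʃi].
The alternation reflects palatalization before a front vowel: /g/ and /s/ become palato-alveolar [dʒ] and [ʃ] before a front vowel. /s/ is underlying.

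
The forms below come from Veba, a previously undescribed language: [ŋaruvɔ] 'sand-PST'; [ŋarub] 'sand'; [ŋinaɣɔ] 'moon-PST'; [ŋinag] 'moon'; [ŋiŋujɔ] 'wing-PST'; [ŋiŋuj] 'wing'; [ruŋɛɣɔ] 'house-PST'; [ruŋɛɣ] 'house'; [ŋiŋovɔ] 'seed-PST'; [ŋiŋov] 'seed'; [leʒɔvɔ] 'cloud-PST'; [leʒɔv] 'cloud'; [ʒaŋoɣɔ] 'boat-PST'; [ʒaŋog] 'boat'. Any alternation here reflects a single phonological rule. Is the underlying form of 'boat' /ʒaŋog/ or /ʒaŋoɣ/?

/ʒaŋog/

The stem for 'boat' ends in [ɣ] in [ʒaŋoɣɔ] but [g] in [ʒaŋog].
But 'house' keeps [ɣ] in both environments ([ruŋɛɣɔ], [ruŋɛɣ]), so there is no rule changing /ɣ/ to [g] in isolation.
The underlying segment must be /g/; voiced stops become fricatives between vowels, yielding [ɣ] there.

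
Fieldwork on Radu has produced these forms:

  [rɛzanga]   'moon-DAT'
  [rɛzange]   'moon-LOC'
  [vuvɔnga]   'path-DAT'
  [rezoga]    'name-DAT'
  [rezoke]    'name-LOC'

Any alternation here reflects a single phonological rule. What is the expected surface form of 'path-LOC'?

[vuvɔnge]

The LOC suffix surfaces as [-ge] and [-ke], depending on the final segment of the stem.
The DAT suffix, which begins with [g], is invariant after every stem; so [g] is not altered by any rule here.
So the underlying form is /-ke/, and voiceless stops become voiced after a nasal.
After 'path', which ends in a nasal, the suffix surfaces as [-ge], giving [vuvɔnge].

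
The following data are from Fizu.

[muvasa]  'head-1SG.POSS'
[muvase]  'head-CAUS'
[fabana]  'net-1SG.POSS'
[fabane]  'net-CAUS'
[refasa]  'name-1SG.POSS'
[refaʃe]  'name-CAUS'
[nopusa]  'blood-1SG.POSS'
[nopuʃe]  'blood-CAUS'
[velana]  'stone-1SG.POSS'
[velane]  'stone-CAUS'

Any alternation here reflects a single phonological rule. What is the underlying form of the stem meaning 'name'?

The root 'name' surfaces as [refasa] and [refaʃe], with a stem-final [s] ~ [ʃ] alternation.
The stem 'head' ([muvasa], [muvase]) shows [s] unchanged in both environments, so [s] cannot be basic with [ʃ] derived before the CAUS suffix.
The alternation reflects depalatalization: palato-alveolar /ʃ/ becomes [s] when no front vowel follows. /ʃ/ is underlying.
The underlying form of 'name' is therefore /refaʃ/.

/refaʃ/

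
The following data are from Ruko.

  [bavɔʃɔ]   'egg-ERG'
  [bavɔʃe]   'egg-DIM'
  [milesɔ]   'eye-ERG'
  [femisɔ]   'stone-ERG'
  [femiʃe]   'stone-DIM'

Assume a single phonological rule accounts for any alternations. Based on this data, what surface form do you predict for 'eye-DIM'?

The root 'stone' surfaces as [femisɔ] and [femiʃe], with a stem-final [s] ~ [ʃ] alternation.
But 'egg' keeps [ʃ] in both environments ([bavɔʃɔ], [bavɔʃe]), so there is no rule changing /ʃ/ to [s] before the ERG suffix.
Therefore /s/ is basic and [ʃ] is derived by palatalization before a front vowel (/s/ becomes palato-alveolar [ʃ] before a front vowel).
From [milesɔ] the stem 'eye' is /miles/; before a front vowel this yields [mileʃe].

[mileʃe]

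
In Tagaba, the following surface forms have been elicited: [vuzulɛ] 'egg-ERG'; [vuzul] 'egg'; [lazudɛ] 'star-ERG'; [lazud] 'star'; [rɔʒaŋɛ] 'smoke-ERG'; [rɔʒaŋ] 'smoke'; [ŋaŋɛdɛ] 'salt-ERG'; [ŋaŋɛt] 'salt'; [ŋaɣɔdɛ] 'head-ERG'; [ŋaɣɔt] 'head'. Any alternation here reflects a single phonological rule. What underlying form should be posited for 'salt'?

The root 'salt' surfaces as [ŋaŋɛdɛ] and [ŋaŋɛt], with a stem-final [d] ~ [t] alternation.
If /d/ were underlying and a rule turned it into [t] in isolation, 'star' would also alternate; but it has [d] in both [lazudɛ] and [lazud].
The alternation reflects intervocalic voicing: voiceless stops become voiced between vowels. /t/ is underlying.

/ŋaŋɛt/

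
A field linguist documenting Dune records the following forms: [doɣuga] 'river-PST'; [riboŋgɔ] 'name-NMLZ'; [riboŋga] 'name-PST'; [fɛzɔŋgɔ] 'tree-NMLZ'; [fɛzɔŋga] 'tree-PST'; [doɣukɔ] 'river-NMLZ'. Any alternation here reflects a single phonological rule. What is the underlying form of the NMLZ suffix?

/-kɔ/

The NMLZ morpheme has two allomorphs, [-gɔ] and [-kɔ].
The PST suffix, which begins with [g], is invariant after every stem; so [g] is not altered by any rule here.
So the underlying form is /-kɔ/, and voiceless stops become voiced after a nasal.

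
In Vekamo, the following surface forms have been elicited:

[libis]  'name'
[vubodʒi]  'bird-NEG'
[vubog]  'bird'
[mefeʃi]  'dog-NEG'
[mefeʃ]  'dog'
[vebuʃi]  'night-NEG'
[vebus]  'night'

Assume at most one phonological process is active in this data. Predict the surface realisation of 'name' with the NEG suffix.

[libiʃi]

In [vebuʃi] and [vebus] the final segment of 'night' alternates: [ʃ] ~ [s].
If /ʃ/ were underlying and a rule turned it into [s] in isolation, 'dog' would also alternate; but it has [ʃ] in both [mefeʃi] and [mefeʃ].
The alternation reflects palatalization before a front vowel: /g/ and /s/ become palato-alveolar [dʒ] and [ʃ] before a front vowel. /s/ is underlying.
From [libis] the stem 'name' is /libis/; before a front vowel this yields [libiʃi].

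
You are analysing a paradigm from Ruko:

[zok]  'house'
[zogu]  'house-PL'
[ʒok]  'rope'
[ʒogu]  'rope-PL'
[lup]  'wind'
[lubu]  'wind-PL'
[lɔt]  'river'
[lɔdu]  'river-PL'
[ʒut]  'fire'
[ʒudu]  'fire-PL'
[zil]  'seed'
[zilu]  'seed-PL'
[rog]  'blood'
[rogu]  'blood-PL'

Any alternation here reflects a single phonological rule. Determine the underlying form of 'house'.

In [zok] and [zogu] the final segment of 'house' alternates: [k] ~ [g].
The stem 'blood' ([rog], [rogu]) shows [g] unchanged in both environments, so [g] cannot be basic with [k] derived in isolation.
So /k/ is underlying, and a rule of intervocalic voicing — voiceless stops become voiced between vowels — gives [g].

/zok/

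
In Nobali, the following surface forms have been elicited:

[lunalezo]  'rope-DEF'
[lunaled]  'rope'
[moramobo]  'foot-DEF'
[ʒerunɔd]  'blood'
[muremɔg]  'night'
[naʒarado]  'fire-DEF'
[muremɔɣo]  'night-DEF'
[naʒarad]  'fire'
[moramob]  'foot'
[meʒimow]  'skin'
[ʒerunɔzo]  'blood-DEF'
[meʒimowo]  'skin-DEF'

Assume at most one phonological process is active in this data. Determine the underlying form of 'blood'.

/ʒerunɔz/

The root 'blood' surfaces as [ʒerunɔd] and [ʒerunɔzo], with a stem-final [d] ~ [z] alternation.
The stem 'fire' ([naʒarad], [naʒarado]) shows [d] unchanged in both environments, so [d] cannot be basic with [z] derived before the DEF suffix.
The underlying segment must be /z/; voiced fricatives become stops word-finally, yielding [d] there.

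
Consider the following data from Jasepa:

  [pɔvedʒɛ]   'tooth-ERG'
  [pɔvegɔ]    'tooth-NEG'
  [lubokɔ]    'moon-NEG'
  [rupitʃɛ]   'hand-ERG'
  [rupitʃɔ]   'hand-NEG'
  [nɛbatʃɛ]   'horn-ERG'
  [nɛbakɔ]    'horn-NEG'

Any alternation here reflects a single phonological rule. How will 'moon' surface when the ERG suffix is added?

The root 'horn' surfaces as [nɛbatʃɛ] and [nɛbakɔ], with a stem-final [tʃ] ~ [k] alternation.
If /tʃ/ were underlying and a rule turned it into [k] before the NEG suffix, 'hand' would also alternate; but it has [tʃ] in both [rupitʃɛ] and [rupitʃɔ].
So /k/ is underlying, and a rule of palatalization before a front vowel — /k/ and /g/ become palato-alveolar [tʃ] and [dʒ] before a front vowel — gives [tʃ].
The one attested form of 'moon', [lubokɔ], shows underlying /lubok/. Applying the same rule before a front vowel gives [lubotʃɛ].

[lubotʃɛ]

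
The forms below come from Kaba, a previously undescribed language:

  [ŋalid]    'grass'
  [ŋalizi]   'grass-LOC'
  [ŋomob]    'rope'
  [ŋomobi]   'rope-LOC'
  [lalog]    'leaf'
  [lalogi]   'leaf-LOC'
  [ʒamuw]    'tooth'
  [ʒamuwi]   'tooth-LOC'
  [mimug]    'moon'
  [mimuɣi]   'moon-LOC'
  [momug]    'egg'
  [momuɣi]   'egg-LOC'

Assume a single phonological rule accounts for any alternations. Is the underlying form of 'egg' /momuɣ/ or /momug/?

The stem for 'egg' ends in [g] in [momug] but [ɣ] in [momuɣi].
But 'leaf' keeps [g] in both environments ([lalog], [lalogi]), so there is no rule changing /g/ to [ɣ] before the LOC suffix.
So /ɣ/ is underlying, and a rule of word-final hardening — voiced fricatives become stops word-finally — gives [g].

/momuɣ/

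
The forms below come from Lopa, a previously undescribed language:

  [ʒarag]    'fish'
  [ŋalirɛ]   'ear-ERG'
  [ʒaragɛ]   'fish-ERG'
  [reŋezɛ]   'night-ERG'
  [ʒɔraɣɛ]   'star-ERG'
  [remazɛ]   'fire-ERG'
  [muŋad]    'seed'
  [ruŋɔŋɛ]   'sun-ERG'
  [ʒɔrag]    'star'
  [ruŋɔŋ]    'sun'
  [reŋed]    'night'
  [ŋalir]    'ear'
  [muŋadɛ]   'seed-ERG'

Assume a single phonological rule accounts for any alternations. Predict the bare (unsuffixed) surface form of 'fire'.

[remad]

The root 'night' surfaces as [reŋezɛ] and [reŋed], with a stem-final [z] ~ [d] alternation.
But 'seed' keeps [d] in both environments ([muŋadɛ], [muŋad]), so there is no rule changing /d/ to [z] before the ERG suffix.
The alternation reflects word-final hardening: voiced fricatives become stops word-finally. /z/ is underlying.
From [remazɛ] the stem 'fire' is /remaz/; word-finally this yields [remad].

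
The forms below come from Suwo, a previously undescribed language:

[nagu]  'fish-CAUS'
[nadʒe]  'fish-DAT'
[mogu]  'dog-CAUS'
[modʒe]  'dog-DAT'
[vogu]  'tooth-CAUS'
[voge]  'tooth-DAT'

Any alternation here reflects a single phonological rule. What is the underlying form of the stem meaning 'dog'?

In [mogu] and [modʒe] the final segment of 'dog' alternates: [g] ~ [dʒ].
But 'tooth' keeps [g] in both environments ([vogu], [voge]), so there is no rule changing /g/ to [dʒ] before the DAT suffix.
The underlying segment must be /dʒ/; palato-alveolar /dʒ/ becomes [g] when no front vowel follows, yielding [g] there.
The underlying form of 'dog' is therefore /modʒ/.

/modʒ/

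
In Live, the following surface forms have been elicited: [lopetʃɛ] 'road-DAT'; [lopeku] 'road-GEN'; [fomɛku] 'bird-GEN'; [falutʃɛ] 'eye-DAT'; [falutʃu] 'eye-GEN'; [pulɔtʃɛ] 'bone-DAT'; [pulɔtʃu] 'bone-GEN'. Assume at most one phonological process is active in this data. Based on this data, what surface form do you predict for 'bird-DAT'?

[fomɛtʃɛ]

'road' shows [tʃ] ~ [k] at the end of the stem ([lopetʃɛ] vs [lopeku]).
Compare 'eye', with invariant [tʃ] in [falutʃɛ] and [falutʃu]: an analysis with underlying /tʃ/ and a rule producing [k] before the GEN suffix would wrongly predict alternation here too.
The alternation reflects palatalization before a front vowel: /k/ becomes palato-alveolar [tʃ] before a front vowel. /k/ is underlying.
From [fomɛku] the stem 'bird' is /fomɛk/; before a front vowel this yields [fomɛtʃɛ].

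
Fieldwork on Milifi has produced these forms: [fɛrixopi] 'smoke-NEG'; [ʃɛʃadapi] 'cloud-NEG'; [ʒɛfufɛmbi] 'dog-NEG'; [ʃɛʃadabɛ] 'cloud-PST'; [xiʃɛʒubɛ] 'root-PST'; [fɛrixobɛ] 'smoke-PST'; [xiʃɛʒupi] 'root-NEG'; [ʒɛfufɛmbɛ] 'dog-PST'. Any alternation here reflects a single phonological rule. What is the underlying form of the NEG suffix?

The NEG suffix surfaces as [-bi] and [-pi], depending on the final segment of the stem.
By contrast the PST suffix keeps its initial [b] throughout — that segment must be underlying.
The NEG suffix is therefore /-pi/ underlyingly, with post-nasal voicing: voiceless stops become voiced after a nasal.

/-pi/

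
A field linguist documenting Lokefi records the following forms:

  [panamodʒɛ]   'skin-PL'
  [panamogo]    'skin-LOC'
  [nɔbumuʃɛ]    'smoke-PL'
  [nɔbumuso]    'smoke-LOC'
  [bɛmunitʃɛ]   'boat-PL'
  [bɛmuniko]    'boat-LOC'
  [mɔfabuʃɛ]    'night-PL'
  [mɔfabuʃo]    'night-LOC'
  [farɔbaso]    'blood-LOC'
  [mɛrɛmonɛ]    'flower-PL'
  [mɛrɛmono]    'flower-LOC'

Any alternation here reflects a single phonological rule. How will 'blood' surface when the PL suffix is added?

The stem for 'smoke' ends in [ʃ] in [nɔbumuʃɛ] but [s] in [nɔbumuso].
Compare 'night', with invariant [ʃ] in [mɔfabuʃɛ] and [mɔfabuʃo]: an analysis with underlying /ʃ/ and a rule producing [s] before the LOC suffix would wrongly predict alternation here too.
The underlying segment must be /s/; /k/, /g/ and /s/ become palato-alveolar [tʃ], [dʒ] and [ʃ] before a front vowel, yielding [ʃ] there.
The one attested form of 'blood', [farɔbaso], shows underlying /farɔbas/. Applying the same rule before a front vowel gives [farɔbaʃɛ].

[farɔbaʃɛ]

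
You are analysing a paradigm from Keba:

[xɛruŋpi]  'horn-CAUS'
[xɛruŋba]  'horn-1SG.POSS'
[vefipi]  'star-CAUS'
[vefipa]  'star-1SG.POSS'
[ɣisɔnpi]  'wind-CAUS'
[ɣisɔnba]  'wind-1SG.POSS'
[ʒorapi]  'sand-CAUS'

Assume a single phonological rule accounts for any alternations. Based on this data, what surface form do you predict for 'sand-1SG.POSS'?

The 1SG.POSS suffix surfaces as [-ba] and [-pa], depending on the final segment of the stem.
The CAUS suffix, which begins with [p], is invariant after every stem; so [p] is not altered by any rule here.
The 1SG.POSS suffix is therefore /-ba/ underlyingly, with post-vocalic devoicing: voiced stops become voiceless after a vowel.
After 'sand', which ends in a vowel, the suffix surfaces as [-pa], giving [ʒorapa].

[ʒorapa]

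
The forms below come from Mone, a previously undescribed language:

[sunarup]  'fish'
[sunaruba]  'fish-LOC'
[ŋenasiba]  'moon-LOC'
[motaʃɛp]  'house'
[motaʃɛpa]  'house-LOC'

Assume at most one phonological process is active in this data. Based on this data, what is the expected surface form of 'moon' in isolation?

[ŋenasip]

In [sunarup] and [sunaruba] the final segment of 'fish' alternates: [p] ~ [b].
But 'house' keeps [p] in both environments ([motaʃɛp], [motaʃɛpa]), so there is no rule changing /p/ to [b] before the LOC suffix.
So /b/ is underlying, and a rule of word-final obstruent devoicing — voiced obstruents become voiceless word-finally — gives [p].
The one attested form of 'moon', [ŋenasiba], shows underlying /ŋenasib/. Applying the same rule word-finally gives [ŋenasip].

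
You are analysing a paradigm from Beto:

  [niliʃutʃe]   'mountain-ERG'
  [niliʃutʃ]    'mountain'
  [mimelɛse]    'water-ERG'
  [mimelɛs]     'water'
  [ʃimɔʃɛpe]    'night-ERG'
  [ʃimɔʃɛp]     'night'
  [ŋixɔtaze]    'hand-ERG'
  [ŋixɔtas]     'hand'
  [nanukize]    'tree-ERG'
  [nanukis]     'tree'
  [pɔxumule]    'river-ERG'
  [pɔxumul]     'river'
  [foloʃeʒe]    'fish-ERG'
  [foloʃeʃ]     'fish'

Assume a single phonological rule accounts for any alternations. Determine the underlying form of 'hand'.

The stem for 'hand' ends in [z] in [ŋixɔtaze] but [s] in [ŋixɔtas].
The stem 'water' ([mimelɛse], [mimelɛs]) shows [s] unchanged in both environments, so [s] cannot be basic with [z] derived before the ERG suffix.
The underlying segment must be /z/; voiced obstruents become voiceless word-finally, yielding [s] there.
So 'hand' = /ŋixɔtaz/.

/ŋixɔtaz/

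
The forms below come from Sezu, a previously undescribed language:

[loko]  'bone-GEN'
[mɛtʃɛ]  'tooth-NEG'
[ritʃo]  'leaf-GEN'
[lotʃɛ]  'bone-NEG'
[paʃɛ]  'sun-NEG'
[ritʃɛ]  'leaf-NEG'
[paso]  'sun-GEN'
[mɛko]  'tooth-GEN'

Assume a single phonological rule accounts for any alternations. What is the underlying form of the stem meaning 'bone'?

/lok/

The root 'bone' surfaces as [lotʃɛ] and [loko], with a stem-final [tʃ] ~ [k] alternation.
The stem 'leaf' ([ritʃɛ], [ritʃo]) shows [tʃ] unchanged in both environments, so [tʃ] cannot be basic with [k] derived before the GEN suffix.
So /k/ is underlying, and a rule of palatalization before a front vowel — /k/ and /s/ become palato-alveolar [tʃ] and [ʃ] before a front vowel — gives [tʃ].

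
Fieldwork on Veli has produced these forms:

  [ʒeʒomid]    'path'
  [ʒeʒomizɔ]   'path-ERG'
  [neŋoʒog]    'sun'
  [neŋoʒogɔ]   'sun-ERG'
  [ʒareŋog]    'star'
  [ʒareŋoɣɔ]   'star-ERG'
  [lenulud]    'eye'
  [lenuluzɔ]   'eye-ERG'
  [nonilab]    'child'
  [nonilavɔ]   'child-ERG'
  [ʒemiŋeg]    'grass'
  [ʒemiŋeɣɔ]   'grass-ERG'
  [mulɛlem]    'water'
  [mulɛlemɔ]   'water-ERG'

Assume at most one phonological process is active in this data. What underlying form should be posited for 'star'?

/ʒareŋoɣ/

In [ʒareŋog] and [ʒareŋoɣɔ] the final segment of 'star' alternates: [g] ~ [ɣ].
But 'sun' keeps [g] in both environments ([neŋoʒog], [neŋoʒogɔ]), so there is no rule changing /g/ to [ɣ] before the ERG suffix.
So /ɣ/ is underlying, and a rule of word-final hardening — voiced fricatives become stops word-finally — gives [g].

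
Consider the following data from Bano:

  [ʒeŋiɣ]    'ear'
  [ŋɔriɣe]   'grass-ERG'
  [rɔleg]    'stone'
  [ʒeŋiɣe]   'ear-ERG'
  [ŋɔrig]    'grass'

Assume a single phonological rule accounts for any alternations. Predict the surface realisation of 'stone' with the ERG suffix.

The stem for 'grass' ends in [g] in [ŋɔrig] but [ɣ] in [ŋɔriɣe].
But 'ear' keeps [ɣ] in both environments ([ʒeŋiɣ], [ʒeŋiɣe]), so there is no rule changing /ɣ/ to [g] in isolation.
Therefore /g/ is basic and [ɣ] is derived by intervocalic spirantization (voiced stops become fricatives between vowels).
From [rɔleg] the stem 'stone' is /rɔleg/; between vowels this yields [rɔleɣe].

[rɔleɣe]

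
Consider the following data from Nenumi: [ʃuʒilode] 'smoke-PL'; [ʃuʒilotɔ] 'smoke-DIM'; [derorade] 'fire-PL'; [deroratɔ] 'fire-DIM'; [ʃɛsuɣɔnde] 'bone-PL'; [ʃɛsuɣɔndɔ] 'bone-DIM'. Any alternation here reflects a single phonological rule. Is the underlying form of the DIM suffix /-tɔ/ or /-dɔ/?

/-tɔ/

The DIM morpheme has two allomorphs, [-dɔ] and [-tɔ].
By contrast the PL suffix keeps its initial [d] throughout — that segment must be underlying.
The DIM suffix is therefore /-tɔ/ underlyingly, with post-nasal voicing: voiceless stops become voiced after a nasal.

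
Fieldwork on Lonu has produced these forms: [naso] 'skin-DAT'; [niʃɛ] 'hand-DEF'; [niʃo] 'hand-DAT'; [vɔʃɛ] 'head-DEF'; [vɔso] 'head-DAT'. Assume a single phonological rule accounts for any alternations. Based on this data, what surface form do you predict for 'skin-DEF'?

The stem for 'head' ends in [ʃ] in [vɔʃɛ] but [s] in [vɔso].
Compare 'hand', with invariant [ʃ] in [niʃɛ] and [niʃo]: an analysis with underlying /ʃ/ and a rule producing [s] before the DAT suffix would wrongly predict alternation here too.
The alternation reflects palatalization before a front vowel: /s/ becomes palato-alveolar [ʃ] before a front vowel. /s/ is underlying.
The one attested form of 'skin', [naso], shows underlying /nas/. Applying the same rule before a front vowel gives [naʃɛ].

[naʃɛ]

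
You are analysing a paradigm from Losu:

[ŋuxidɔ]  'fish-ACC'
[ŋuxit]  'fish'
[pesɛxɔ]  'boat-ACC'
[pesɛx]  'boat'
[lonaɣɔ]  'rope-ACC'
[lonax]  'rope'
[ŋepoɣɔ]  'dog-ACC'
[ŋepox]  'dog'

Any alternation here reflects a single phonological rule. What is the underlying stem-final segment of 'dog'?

/ɣ/

The stem for 'dog' ends in [ɣ] in [ŋepoɣɔ] but [x] in [ŋepox].
If /x/ were underlying and a rule turned it into [ɣ] before the ACC suffix, 'boat' would also alternate; but it has [x] in both [pesɛxɔ] and [pesɛx].
The alternation reflects word-final obstruent devoicing: voiced obstruents become voiceless word-finally. /ɣ/ is underlying.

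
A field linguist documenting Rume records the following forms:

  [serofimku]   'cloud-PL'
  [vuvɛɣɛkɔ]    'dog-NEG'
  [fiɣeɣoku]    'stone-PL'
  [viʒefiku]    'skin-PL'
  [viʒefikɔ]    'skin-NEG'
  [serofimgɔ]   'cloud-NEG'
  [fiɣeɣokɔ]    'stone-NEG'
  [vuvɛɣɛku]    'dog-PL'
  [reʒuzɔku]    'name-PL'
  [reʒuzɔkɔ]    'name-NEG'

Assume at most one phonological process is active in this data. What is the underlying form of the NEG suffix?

/-gɔ/

The NEG suffix surfaces as [-gɔ] and [-kɔ], depending on the final segment of the stem.
By contrast the PL suffix keeps its initial [k] throughout — that segment must be underlying.
So the underlying form is /-gɔ/, and voiced stops become voiceless after a vowel.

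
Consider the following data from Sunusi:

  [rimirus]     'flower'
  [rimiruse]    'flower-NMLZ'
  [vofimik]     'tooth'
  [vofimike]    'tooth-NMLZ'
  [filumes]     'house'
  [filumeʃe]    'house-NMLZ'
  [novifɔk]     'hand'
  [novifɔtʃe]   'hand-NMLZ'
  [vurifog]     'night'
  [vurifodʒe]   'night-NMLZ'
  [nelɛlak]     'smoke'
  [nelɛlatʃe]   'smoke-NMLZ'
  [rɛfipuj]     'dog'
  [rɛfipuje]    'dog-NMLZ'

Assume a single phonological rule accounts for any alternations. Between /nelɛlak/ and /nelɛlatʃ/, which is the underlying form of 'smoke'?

/nelɛlatʃ/

The root 'smoke' surfaces as [nelɛlak] and [nelɛlatʃe], with a stem-final [k] ~ [tʃ] alternation.
The stem 'tooth' ([vofimik], [vofimike]) shows [k] unchanged in both environments, so [k] cannot be basic with [tʃ] derived before the NMLZ suffix.
Therefore /tʃ/ is basic and [k] is derived by depalatalization (palato-alveolar /tʃ/, /dʒ/ and /ʃ/ become [k], [g] and [s] when no front vowel follows).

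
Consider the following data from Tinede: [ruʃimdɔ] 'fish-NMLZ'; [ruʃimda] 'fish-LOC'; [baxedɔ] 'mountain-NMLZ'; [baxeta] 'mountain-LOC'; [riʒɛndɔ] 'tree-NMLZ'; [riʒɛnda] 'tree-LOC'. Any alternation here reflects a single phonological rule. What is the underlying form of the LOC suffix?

The LOC morpheme has two allomorphs, [-da] and [-ta].
The NMLZ suffix, which begins with [d], is invariant after every stem; so [d] is not altered by any rule here.
So the underlying form is /-ta/, and voiceless stops become voiced after a nasal.

/-ta/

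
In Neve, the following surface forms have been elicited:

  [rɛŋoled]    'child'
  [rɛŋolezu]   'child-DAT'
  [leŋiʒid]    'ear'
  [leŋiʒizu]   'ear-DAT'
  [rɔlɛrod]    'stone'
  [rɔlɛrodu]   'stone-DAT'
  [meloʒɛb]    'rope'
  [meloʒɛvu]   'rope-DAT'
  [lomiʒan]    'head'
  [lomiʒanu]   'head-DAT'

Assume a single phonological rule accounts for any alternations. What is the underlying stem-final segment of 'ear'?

/z/

In [leŋiʒid] and [leŋiʒizu] the final segment of 'ear' alternates: [d] ~ [z].
The stem 'stone' ([rɔlɛrod], [rɔlɛrodu]) shows [d] unchanged in both environments, so [d] cannot be basic with [z] derived before the DAT suffix.
The alternation reflects word-final hardening: voiced fricatives become stops word-finally. /z/ is underlying.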